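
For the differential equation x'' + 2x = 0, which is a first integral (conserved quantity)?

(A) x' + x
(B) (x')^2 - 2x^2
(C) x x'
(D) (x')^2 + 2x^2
D

A first integral I satisfies dI/dt = 0 along every solution. Differentiate each option and use the equation of motion:
(A) d/dt[x' + x] = x'' + x' = -2x + x', not identically 0
(B) d/dt[(x')^2 - 2x^2] = 2x'x'' - 4x x' = -8x x', not identically 0
(C) d/dt[x x'] = (x')^2 + x x'' = (x')^2 - 2x^2, not identically 0
(D) d/dt[(x')^2 + 2x^2] = 2x'x'' + 4x x' = 2x'(-2x) + 4x x' = 0

Only (D) has zero time-derivative. So the energy-like quantity (x')^2 + 2x^2 is the first integral.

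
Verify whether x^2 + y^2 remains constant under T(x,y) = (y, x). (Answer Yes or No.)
Yes

Substitute T(x,y) = (y, x) into the expression and compare with the original.

Original: x^2 + y^2
After applying T: (y)^2 + (x)^2 = x^2 + y^2

This is identical to the original x^2 + y^2, so the expression is invariant.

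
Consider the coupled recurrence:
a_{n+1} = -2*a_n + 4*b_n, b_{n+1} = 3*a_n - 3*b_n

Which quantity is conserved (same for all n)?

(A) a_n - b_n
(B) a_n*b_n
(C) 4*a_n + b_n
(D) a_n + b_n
D

Replace a_n by a_{n+1} = -2*a_n + 4*b_n and b_n by b_{n+1} = 3*a_n - 3*b_n in each option and simplify:
(A) a_n - b_n  ->  (-2*a_n + 4*b_n) - (3*a_n - 3*b_n) = -5*a_n + 7*b_n   [not conserved]
(B) a_n*b_n  ->  (-2*a_n + 4*b_n)*(3*a_n - 3*b_n) = -6*a_n^2 + 18*a_n*b_n - 12*b_n^2   [not conserved]
(C) 4*a_n + b_n  ->  4*(-2*a_n + 4*b_n) + (3*a_n - 3*b_n) = -5*a_n + 13*b_n   [not conserved]
(D) a_n + b_n  ->  (-2*a_n + 4*b_n) + (3*a_n - 3*b_n) = a_n + b_n   [conserved]

Only (D) a_n + b_n returns to itself after one step, so it is the conserved quantity.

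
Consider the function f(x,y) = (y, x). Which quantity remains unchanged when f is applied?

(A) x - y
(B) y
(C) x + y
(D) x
C

For f(x,y) = (y, x):
After applying f: x' = y, y' = x. So x' + y' = y + x = x + y.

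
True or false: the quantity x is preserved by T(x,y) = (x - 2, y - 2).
False

Substitute T(x,y) = (x - 2, y - 2) into the expression and compare with the original.

Original: x
After applying T: (x - 2) = x - 2

This differs from the original x (difference: -2), so the expression is NOT invariant.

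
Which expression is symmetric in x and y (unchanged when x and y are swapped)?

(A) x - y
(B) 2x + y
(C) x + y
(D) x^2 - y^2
C

A symmetric expression is unchanged when the variables are permuted; here the transformation to test is the swap (x, y) -> (y, x).
Substitute the transformed coordinates into each option and compare with the original:
(A) x - y  ->  (y) - (x) = -x + y   [differs from x - y: not invariant]
(B) 2x + y  ->  2(y) + (x) = x + 2y   [differs from 2x + y: not invariant]
(C) x + y  ->  (y) + (x) = x + y   [equals x + y: invariant]
(D) x^2 - y^2  ->  (y)^2 - (x)^2 = -x^2 + y^2   [differs from x^2 - y^2: not invariant]

Only option (C), x + y, is unchanged by the transformation.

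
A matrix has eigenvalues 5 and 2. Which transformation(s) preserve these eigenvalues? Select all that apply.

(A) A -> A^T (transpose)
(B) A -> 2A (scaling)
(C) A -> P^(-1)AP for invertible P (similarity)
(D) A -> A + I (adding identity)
A and C

Eigenvalues are preserved by:
1. Similarity transformations: A -> P^(-1)AP (same characteristic polynomial)
2. Transpose: A^T has the same eigenvalues as A

Eigenvalues are NOT preserved by:
- Adding identity: eigenvalues become 5+1, 2+1
- Scaling: eigenvalues become 10, 4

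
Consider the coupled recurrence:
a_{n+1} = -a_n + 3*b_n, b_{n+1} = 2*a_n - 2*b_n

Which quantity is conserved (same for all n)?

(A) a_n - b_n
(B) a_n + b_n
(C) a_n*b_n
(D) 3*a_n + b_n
B

Replace a_n by a_{n+1} = -a_n + 3*b_n and b_n by b_{n+1} = 2*a_n - 2*b_n in each option and simplify:
(A) a_n - b_n  ->  (-a_n + 3*b_n) - (2*a_n - 2*b_n) = -3*a_n + 5*b_n   [not conserved]
(B) a_n + b_n  ->  (-a_n + 3*b_n) + (2*a_n - 2*b_n) = a_n + b_n   [conserved]
(C) a_n*b_n  ->  (-a_n + 3*b_n)*(2*a_n - 2*b_n) = -2*a_n^2 + 8*a_n*b_n - 6*b_n^2   [not conserved]
(D) 3*a_n + b_n  ->  3*(-a_n + 3*b_n) + (2*a_n - 2*b_n) = -a_n + 7*b_n   [not conserved]

Only (B) a_n + b_n returns to itself after one step, so it is the conserved quantity.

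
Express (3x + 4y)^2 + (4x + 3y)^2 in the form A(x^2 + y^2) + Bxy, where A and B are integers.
25(x^2 + y^2) + 48xy

Expanding: (3x + 4y)^2 = 9x^2 + 24xy + 16y^2
(4x + 3y)^2 = 16x^2 + 24xy + 9y^2
Sum = (9+16)(x^2+y^2) + 48xy = 25(x^2 + y^2) + 48xy
This is symmetric in x and y.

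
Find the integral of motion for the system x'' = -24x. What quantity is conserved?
E = (x')^2 + 24x^2

Multiply the equation by x':
x' * x'' = -24x * x'
The left side is d/dt[(x')^2/2] and the right side is d/dt[-24x^2/2], so
d/dt[(x')^2/2 + 24x^2/2] = 0, i.e. (x')^2/2 + 24x^2/2 = constant.
Multiplying by 2, the integral of motion is E = (x')^2 + 24x^2.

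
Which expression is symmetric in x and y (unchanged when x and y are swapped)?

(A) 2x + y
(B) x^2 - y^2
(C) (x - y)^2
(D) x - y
C

A symmetric expression is unchanged when the variables are permuted; here the transformation to test is the swap (x, y) -> (y, x).
Substitute the transformed coordinates into each option and compare with the original:
(A) 2x + y  ->  2(y) + (x) = x + 2y   [differs from 2x + y: not invariant]
(B) x^2 - y^2  ->  (y)^2 - (x)^2 = -x^2 + y^2   [differs from x^2 - y^2: not invariant]
(C) (x - y)^2  ->  ((y) - (x))^2 = x^2 - 2xy + y^2   [equals (x - y)^2: invariant]
(D) x - y  ->  (y) - (x) = -x + y   [differs from x - y: not invariant]

Only option (C), (x - y)^2, is unchanged by the transformation.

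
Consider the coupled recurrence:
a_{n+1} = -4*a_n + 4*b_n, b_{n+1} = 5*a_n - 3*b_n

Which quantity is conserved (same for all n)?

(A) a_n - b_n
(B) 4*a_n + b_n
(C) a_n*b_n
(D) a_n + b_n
D

Replace a_n by a_{n+1} = -4*a_n + 4*b_n and b_n by b_{n+1} = 5*a_n - 3*b_n in each option and simplify:
(A) a_n - b_n  ->  (-4*a_n + 4*b_n) - (5*a_n - 3*b_n) = -9*a_n + 7*b_n   [not conserved]
(B) 4*a_n + b_n  ->  4*(-4*a_n + 4*b_n) + (5*a_n - 3*b_n) = -11*a_n + 13*b_n   [not conserved]
(C) a_n*b_n  ->  (-4*a_n + 4*b_n)*(5*a_n - 3*b_n) = -20*a_n^2 + 32*a_n*b_n - 12*b_n^2   [not conserved]
(D) a_n + b_n  ->  (-4*a_n + 4*b_n) + (5*a_n - 3*b_n) = a_n + b_n   [conserved]

Only (D) a_n + b_n returns to itself after one step, so it is the conserved quantity.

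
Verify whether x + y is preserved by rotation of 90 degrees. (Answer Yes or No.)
No

Applying rotation by 90 degrees: x' = x*cos(90 degrees) - y*sin(90 degrees) = -y, y' = x*sin(90 degrees) + y*cos(90 degrees) = x

Substituting into x + y:
(-y) + (x)
= x - y

This differs from the original expression x + y, so it is NOT invariant.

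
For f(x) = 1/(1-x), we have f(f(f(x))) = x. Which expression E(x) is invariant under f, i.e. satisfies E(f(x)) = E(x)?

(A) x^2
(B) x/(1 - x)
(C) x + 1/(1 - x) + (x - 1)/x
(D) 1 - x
C

Replace x by f(x) = 1/(1 - x) in each option and simplify. As a quick numerical cross-check, also compare E(4) with E(f(4)) = E(-1/3).

(A) x^2  ->  (1/(1 - x))^2 = (x - 1)^(-2); check: E(4) = 16 but E(-1/3) = 1/9.   [not invariant]
(B) x/(1 - x)  ->  (1/(1 - x))/(1 - (1/(1 - x))) = -1/x; check: E(4) = -4/3 but E(-1/3) = -1/4.   [not invariant]
(C) x + 1/(1 - x) + (x - 1)/x  ->  (1/(1 - x)) + 1/(1 - (1/(1 - x))) + ((1/(1 - x)) - 1)/(1/(1 - x)), which simplifies back to x + 1/(1 - x) + (x - 1)/x; check: E(4) = 53/12, E(-1/3) = 53/12.   [invariant]
(D) 1 - x  ->  1 - (1/(1 - x)) = x/(x - 1); check: E(4) = -3 but E(-1/3) = 4/3.   [not invariant]

Only (C) is unchanged. Indeed f(f(x)) = 1/(1 - 1/(1-x)) = (1-x)/(-x) = (x-1)/x, so E(x) = x + f(x) + f(f(x)) is the sum over the whole 3-cycle; applying f just permutes the three terms cyclically (x -> f(x) -> f(f(x)) -> x), leaving the sum unchanged.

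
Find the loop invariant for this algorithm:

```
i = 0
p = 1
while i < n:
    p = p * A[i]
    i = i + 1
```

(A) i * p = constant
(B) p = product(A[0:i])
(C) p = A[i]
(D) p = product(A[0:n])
B

A loop invariant must hold before the first iteration and be re-established by every execution of the body.

(B) p = product(A[0:i]): Initially i = 0 and p = 1 = product of the empty slice A[0:0]. If p = product(A[0:i]) holds at the top of an iteration, the body sets p to product(A[0:i]) * A[i] = product(A[0:i+1]) and then i to i+1, so the property is restored. At exit i = n, giving p = product(A[0:n]).

The other options fail:
(A) i * p = constant: initially i * p = 0, but after one iteration it is 1 * A[0], which is nonzero in general.
(C) p = A[i]: after the first iteration p = A[0] but i = 1; in general p is a product of several elements, not a single one.
(D) p = product(A[0:n]): false before the loop (p = 1, not the full product) -- it only becomes true at exit.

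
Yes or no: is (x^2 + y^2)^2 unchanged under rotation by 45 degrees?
Yes

Applying rotation by 45 degrees: x' = x*cos(45 degrees) - y*sin(45 degrees) = sqrt(2)x/2 - sqrt(2)y/2, y' = x*sin(45 degrees) + y*cos(45 degrees) = sqrt(2)x/2 + sqrt(2)y/2

Substituting into (x^2 + y^2)^2:
((sqrt(2)x/2 - sqrt(2)y/2)^2 + (sqrt(2)x/2 + sqrt(2)y/2)^2)^2
= x^4 + 2x^2y^2 + y^4 = (x^2 + y^2)^2

This equals the original expression (x^2 + y^2)^2, so it IS invariant.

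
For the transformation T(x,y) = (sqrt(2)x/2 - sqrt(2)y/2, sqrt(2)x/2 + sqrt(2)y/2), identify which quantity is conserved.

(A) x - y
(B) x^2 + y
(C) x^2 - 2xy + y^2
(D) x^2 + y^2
D

An expression E(x,y) is invariant under T if E(T(x,y)) = E(x,y). Here T(x,y) = (sqrt(2)x/2 - sqrt(2)y/2, sqrt(2)x/2 + sqrt(2)y/2).
Substitute the transformed coordinates into each option and compare with the original:
(A) x - y  ->  (sqrt(2)x/2 - sqrt(2)y/2) - (sqrt(2)x/2 + sqrt(2)y/2) = -sqrt(2)y   [differs from x - y: not invariant]
(B) x^2 + y  ->  (sqrt(2)x/2 - sqrt(2)y/2)^2 + (sqrt(2)x/2 + sqrt(2)y/2) = x^2/2 - xy + sqrt(2)x/2 + y^2/2 + sqrt(2)y/2   [differs from x^2 + y: not invariant]
(C) x^2 - 2xy + y^2  ->  (sqrt(2)x/2 - sqrt(2)y/2)^2 - 2(sqrt(2)x/2 - sqrt(2)y/2)(sqrt(2)x/2 + sqrt(2)y/2) + (sqrt(2)x/2 + sqrt(2)y/2)^2 = 2y^2   [differs from x^2 - 2xy + y^2: not invariant]
(D) x^2 + y^2  ->  (sqrt(2)x/2 - sqrt(2)y/2)^2 + (sqrt(2)x/2 + sqrt(2)y/2)^2 = x^2 + y^2   [equals x^2 + y^2: invariant]

Only option (D), x^2 + y^2, is unchanged by the transformation.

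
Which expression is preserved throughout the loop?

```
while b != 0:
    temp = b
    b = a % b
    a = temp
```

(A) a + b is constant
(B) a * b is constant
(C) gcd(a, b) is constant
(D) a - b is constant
C

A loop invariant must hold before the first iteration and be re-established by every execution of the body.

(C) gcd(a, b) is constant: One iteration replaces (a, b) by (b, a mod b). Since a mod b = a - q*b for an integer q, any common divisor of a and b divides b and a mod b, and conversely; hence gcd(b, a mod b) = gcd(a, b). For instance (15, 8) -> (8, 7) keeps gcd = 1. At exit b = 0 and a = gcd of the original inputs.

The other options fail:
(A) a + b is constant: e.g. (a, b) = (15, 8) -> (8, 7): the sum goes from 23 to 15.
(B) a * b is constant: e.g. (a, b) = (15, 8) -> (8, 7): the product goes from 120 to 56.
(D) a - b is constant: e.g. (a, b) = (15, 8) -> (8, 7): the difference goes from 7 to 1.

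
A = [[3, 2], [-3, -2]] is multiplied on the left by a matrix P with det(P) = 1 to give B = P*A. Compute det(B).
0

By the multiplicative property of determinants, det(B) = det(P*A) = det(P) * det(A) = det(A),
so the determinant is invariant under multiplication by any determinant-1 matrix; we just need det(A).

det(A) = (3)(-2) - (2)(-3) = -6 - (-6) = 0

Therefore det(B) = 1 * 0 = 0.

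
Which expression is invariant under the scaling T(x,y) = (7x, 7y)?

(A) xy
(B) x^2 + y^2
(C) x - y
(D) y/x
D

Under the uniform scaling T(x,y) = (7x, 7y):
Substitute the transformed coordinates into each option and compare with the original:
(A) xy  ->  (7x)(7y) = 49xy   [differs from xy: not invariant]
(B) x^2 + y^2  ->  (7x)^2 + (7y)^2 = 49x^2 + 49y^2   [differs from x^2 + y^2: not invariant]
(C) x - y  ->  (7x) - (7y) = 7x - 7y   [differs from x - y: not invariant]
(D) y/x  ->  (7y)/(7x) = y/x   [equals y/x: invariant]

Only option (D), y/x, is unchanged by the transformation.
The common factor 7 cancels in a ratio of coordinates, while sums, products and sums of squares pick up factors of 7 or 49.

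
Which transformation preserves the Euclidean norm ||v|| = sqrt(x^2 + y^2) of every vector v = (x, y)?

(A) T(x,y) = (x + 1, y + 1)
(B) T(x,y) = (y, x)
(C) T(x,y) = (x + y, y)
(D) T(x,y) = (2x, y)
B

A transformation preserves a norm if ||T(v)|| = ||v|| for every v; a single vector where the norm changes rules an option out.

(A) T(x,y) = (x + 1, y + 1): v = (1, 0) has norm sqrt((1)^2 + (0)^2) = 1, but T(v) = (2, 1) has norm sqrt(5) -- not preserved.
(B) T(x,y) = (y, x): preserves the norm -- it is an orthogonal map (a rotation/reflection), and (y)^2 + (x)^2 simplifies to x^2 + y^2.
(C) T(x,y) = (x + y, y): v = (0, 1) has norm sqrt((0)^2 + (1)^2) = 1, but T(v) = (1, 1) has norm sqrt(2) -- not preserved.
(D) T(x,y) = (2x, y): v = (1, 0) has norm sqrt((1)^2 + (0)^2) = 1, but T(v) = (2, 0) has norm 2 -- not preserved.

Therefore the answer is (B).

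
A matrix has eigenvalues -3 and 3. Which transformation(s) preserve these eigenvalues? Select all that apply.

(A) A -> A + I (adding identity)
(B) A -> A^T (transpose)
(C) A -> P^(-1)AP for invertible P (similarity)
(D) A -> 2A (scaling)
B and C

Eigenvalues are preserved by:
1. Similarity transformations: A -> P^(-1)AP (same characteristic polynomial)
2. Transpose: A^T has the same eigenvalues as A

Eigenvalues are NOT preserved by:
- Adding identity: eigenvalues become -3+1, 3+1
- Scaling: eigenvalues become -6, 6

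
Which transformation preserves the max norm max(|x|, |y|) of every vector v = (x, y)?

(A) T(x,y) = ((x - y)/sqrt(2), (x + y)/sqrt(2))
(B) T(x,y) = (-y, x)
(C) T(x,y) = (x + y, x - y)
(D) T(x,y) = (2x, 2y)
B

A transformation preserves a norm if ||T(v)|| = ||v|| for every v; a single vector where the norm changes rules an option out.

(A) T(x,y) = ((x - y)/sqrt(2), (x + y)/sqrt(2)): v = (1, 0) has norm max(|1|, |0|) = 1, but T(v) = (sqrt(2)/2, sqrt(2)/2) has norm sqrt(2)/2 -- not preserved.
(B) T(x,y) = (-y, x): preserves the norm -- it only permutes the coordinates and/or flips signs, which leaves max(|x|, |y|) unchanged.
(C) T(x,y) = (x + y, x - y): v = (1, 1) has norm max(|1|, |1|) = 1, but T(v) = (2, 0) has norm 2 -- not preserved.
(D) T(x,y) = (2x, 2y): v = (1, 0) has norm max(|1|, |0|) = 1, but T(v) = (2, 0) has norm 2 -- not preserved.

Therefore the answer is (B).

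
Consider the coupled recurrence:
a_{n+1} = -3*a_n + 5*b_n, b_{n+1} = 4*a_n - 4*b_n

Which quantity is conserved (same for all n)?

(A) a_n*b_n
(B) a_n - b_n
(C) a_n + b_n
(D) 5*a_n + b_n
C

Replace a_n by a_{n+1} = -3*a_n + 5*b_n and b_n by b_{n+1} = 4*a_n - 4*b_n in each option and simplify:
(A) a_n*b_n  ->  (-3*a_n + 5*b_n)*(4*a_n - 4*b_n) = -12*a_n^2 + 32*a_n*b_n - 20*b_n^2   [not conserved]
(B) a_n - b_n  ->  (-3*a_n + 5*b_n) - (4*a_n - 4*b_n) = -7*a_n + 9*b_n   [not conserved]
(C) a_n + b_n  ->  (-3*a_n + 5*b_n) + (4*a_n - 4*b_n) = a_n + b_n   [conserved]
(D) 5*a_n + b_n  ->  5*(-3*a_n + 5*b_n) + (4*a_n - 4*b_n) = -11*a_n + 21*b_n   [not conserved]

Only (C) a_n + b_n returns to itself after one step, so it is the conserved quantity.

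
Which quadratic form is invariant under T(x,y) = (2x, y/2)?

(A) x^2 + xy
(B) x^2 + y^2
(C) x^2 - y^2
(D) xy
D

T multiplies x by 2 and divides y by 2.
Substitute the transformed coordinates into each option and compare with the original:
(A) x^2 + xy  ->  (2x)^2 + (2x)(y/2) = 4x^2 + xy   [differs from x^2 + xy: not invariant]
(B) x^2 + y^2  ->  (2x)^2 + (y/2)^2 = 4x^2 + y^2/4   [differs from x^2 + y^2: not invariant]
(C) x^2 - y^2  ->  (2x)^2 - (y/2)^2 = 4x^2 - y^2/4   [differs from x^2 - y^2: not invariant]
(D) xy  ->  (2x)(y/2) = xy   [equals xy: invariant]

Only option (D), xy, is unchanged by the transformation.
The factors 2 and 1/2 cancel only in the pure product xy.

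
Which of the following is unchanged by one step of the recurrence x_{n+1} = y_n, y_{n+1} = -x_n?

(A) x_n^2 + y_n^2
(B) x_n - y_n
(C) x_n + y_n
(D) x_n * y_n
A

For the recurrence x_{n+1} = y_n, y_{n+1} = -x_n:

x_{n+1}^2 + y_{n+1}^2 = y_n^2 + (-x_n)^2 = x_n^2 + y_n^2
The sum of squares is conserved (like energy in a harmonic oscillator).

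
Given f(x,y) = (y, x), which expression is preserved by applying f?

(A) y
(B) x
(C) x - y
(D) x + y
D

For f(x,y) = (y, x):
After applying f: x' = y, y' = x. So x' + y' = y + x = x + y.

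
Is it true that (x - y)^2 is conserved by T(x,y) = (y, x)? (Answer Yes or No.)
Yes

Substitute T(x,y) = (y, x) into the expression and compare with the original.

Original: (x - y)^2
After applying T: ((y) - (x))^2 = x^2 - 2xy + y^2

This is identical to the original (x - y)^2, so the expression is invariant.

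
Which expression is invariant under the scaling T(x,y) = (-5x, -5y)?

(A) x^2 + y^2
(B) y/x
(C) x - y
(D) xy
B

Under the uniform scaling T(x,y) = (-5x, -5y):
Substitute the transformed coordinates into each option and compare with the original:
(A) x^2 + y^2  ->  (-5x)^2 + (-5y)^2 = 25x^2 + 25y^2   [differs from x^2 + y^2: not invariant]
(B) y/x  ->  (-5y)/(-5x) = y/x   [equals y/x: invariant]
(C) x - y  ->  (-5x) - (-5y) = -5x + 5y   [differs from x - y: not invariant]
(D) xy  ->  (-5x)(-5y) = 25xy   [differs from xy: not invariant]

Only option (B), y/x, is unchanged by the transformation.
The common factor -5 cancels in a ratio of coordinates, while sums, products and sums of squares pick up factors of -5 or 25.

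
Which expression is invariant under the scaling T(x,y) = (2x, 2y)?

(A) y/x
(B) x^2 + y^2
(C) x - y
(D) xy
A

Under the uniform scaling T(x,y) = (2x, 2y):
Substitute the transformed coordinates into each option and compare with the original:
(A) y/x  ->  (2y)/(2x) = y/x   [equals y/x: invariant]
(B) x^2 + y^2  ->  (2x)^2 + (2y)^2 = 4x^2 + 4y^2   [differs from x^2 + y^2: not invariant]
(C) x - y  ->  (2x) - (2y) = 2x - 2y   [differs from x - y: not invariant]
(D) xy  ->  (2x)(2y) = 4xy   [differs from xy: not invariant]

Only option (A), y/x, is unchanged by the transformation.
The common factor 2 cancels in a ratio of coordinates, while sums, products and sums of squares pick up factors of 2 or 4.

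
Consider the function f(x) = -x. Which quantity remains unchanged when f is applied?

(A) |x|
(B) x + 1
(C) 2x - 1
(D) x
A

For f(x) = -x:
Applying f replaces x by -x. Since |-x| = |x|, the absolute value is unchanged by f, whereas x -> -x, 2x - 1 -> -2x - 1 and x + 1 -> -x + 1 all change.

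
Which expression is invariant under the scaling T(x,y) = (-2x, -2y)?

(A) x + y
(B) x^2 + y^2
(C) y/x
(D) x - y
C

Under the uniform scaling T(x,y) = (-2x, -2y):
Substitute the transformed coordinates into each option and compare with the original:
(A) x + y  ->  (-2x) + (-2y) = -2x - 2y   [differs from x + y: not invariant]
(B) x^2 + y^2  ->  (-2x)^2 + (-2y)^2 = 4x^2 + 4y^2   [differs from x^2 + y^2: not invariant]
(C) y/x  ->  (-2y)/(-2x) = y/x   [equals y/x: invariant]
(D) x - y  ->  (-2x) - (-2y) = -2x + 2y   [differs from x - y: not invariant]

Only option (C), y/x, is unchanged by the transformation.
The common factor -2 cancels in a ratio of coordinates, while sums, products and sums of squares pick up factors of -2 or 4.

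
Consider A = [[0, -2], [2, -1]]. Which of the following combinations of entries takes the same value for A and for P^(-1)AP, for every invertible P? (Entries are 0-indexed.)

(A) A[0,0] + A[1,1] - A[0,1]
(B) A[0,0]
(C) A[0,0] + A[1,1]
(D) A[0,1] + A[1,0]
C

A[0,0] + A[1,1] is the trace of A. By the cyclic property of the trace, tr(P^(-1)AP) = tr(APP^(-1)) = tr(A), so it is the same for every matrix similar to A.

The other combinations are not similarity invariants. For example, take P = [[1, -1], [0, 1]] (det P = 1), so P^(-1) = [[1, 1], [0, 1]] and
B = P^(-1)AP = [[2, -5], [2, -3]].
Evaluating each option on A and on B:
(A) A[0,0] + A[1,1] - A[0,1]: 1 for A, 4 for B -> changes
(B) A[0,0]: 0 for A, 2 for B -> changes
(C) A[0,0] + A[1,1]: -1 for A, -1 for B -> unchanged
(D) A[0,1] + A[1,0]: 0 for A, -3 for B -> changes

Only (C) A[0,0] + A[1,1] = -1 survives (and it does so for every P, not just this one), so it is the invariant.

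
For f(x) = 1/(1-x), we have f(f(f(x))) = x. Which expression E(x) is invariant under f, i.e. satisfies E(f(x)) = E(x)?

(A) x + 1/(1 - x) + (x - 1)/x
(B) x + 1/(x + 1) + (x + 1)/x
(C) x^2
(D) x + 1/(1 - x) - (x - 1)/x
A

Replace x by f(x) = 1/(1 - x) in each option and simplify. As a quick numerical cross-check, also compare E(3) with E(f(3)) = E(-1/2).

(A) x + 1/(1 - x) + (x - 1)/x  ->  (1/(1 - x)) + 1/(1 - (1/(1 - x))) + ((1/(1 - x)) - 1)/(1/(1 - x)), which simplifies back to x + 1/(1 - x) + (x - 1)/x; check: E(3) = 19/6, E(-1/2) = 19/6.   [invariant]
(B) x + 1/(x + 1) + (x + 1)/x  ->  (1/(1 - x)) + 1/((1/(1 - x)) + 1) + ((1/(1 - x)) + 1)/(1/(1 - x)) = (-x^3 + 6x^2 - 11x + 7)/(x^2 - 3x + 2); check: E(3) = 55/12 but E(-1/2) = 1/2.   [not invariant]
(C) x^2  ->  (1/(1 - x))^2 = (x - 1)^(-2); check: E(3) = 9 but E(-1/2) = 1/4.   [not invariant]
(D) x + 1/(1 - x) - (x - 1)/x  ->  (1/(1 - x)) + 1/(1 - (1/(1 - x))) - ((1/(1 - x)) - 1)/(1/(1 - x)) = (x^2(1 - x) - x + (x - 1)^2)/(x(x - 1)); check: E(3) = 11/6 but E(-1/2) = -17/6.   [not invariant]

Only (A) is unchanged. Indeed f(f(x)) = 1/(1 - 1/(1-x)) = (1-x)/(-x) = (x-1)/x, so E(x) = x + f(x) + f(f(x)) is the sum over the whole 3-cycle; applying f just permutes the three terms cyclically (x -> f(x) -> f(f(x)) -> x), leaving the sum unchanged.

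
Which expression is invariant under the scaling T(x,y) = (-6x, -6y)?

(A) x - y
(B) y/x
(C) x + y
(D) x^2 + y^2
B

Under the uniform scaling T(x,y) = (-6x, -6y):
Substitute the transformed coordinates into each option and compare with the original:
(A) x - y  ->  (-6x) - (-6y) = -6x + 6y   [differs from x - y: not invariant]
(B) y/x  ->  (-6y)/(-6x) = y/x   [equals y/x: invariant]
(C) x + y  ->  (-6x) + (-6y) = -6x - 6y   [differs from x + y: not invariant]
(D) x^2 + y^2  ->  (-6x)^2 + (-6y)^2 = 36x^2 + 36y^2   [differs from x^2 + y^2: not invariant]

Only option (B), y/x, is unchanged by the transformation.
The common factor -6 cancels in a ratio of coordinates, while sums, products and sums of squares pick up factors of -6 or 36.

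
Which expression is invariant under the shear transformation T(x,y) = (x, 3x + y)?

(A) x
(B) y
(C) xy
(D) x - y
A

Under the shear T(x,y) = (x, 3x + y):
Substitute the transformed coordinates into each option and compare with the original:
(A) x  ->  (x) = x   [equals x: invariant]
(B) y  ->  (3x + y) = 3x + y   [differs from y: not invariant]
(C) xy  ->  (x)(3x + y) = 3x^2 + xy   [differs from xy: not invariant]
(D) x - y  ->  (x) - (3x + y) = -2x - y   [differs from x - y: not invariant]

Only option (A), x, is unchanged by the transformation.
A vertical shear moves points parallel to the y-axis, so the x-coordinate (and any function of x alone) is unchanged.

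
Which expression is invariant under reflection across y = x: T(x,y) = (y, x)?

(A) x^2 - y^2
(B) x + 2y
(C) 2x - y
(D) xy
D

The map is reflection across y = x: T(x,y) = (y, x).
Substitute the transformed coordinates into each option and compare with the original:
(A) x^2 - y^2  ->  (y)^2 - (x)^2 = -x^2 + y^2   [differs from x^2 - y^2: not invariant]
(B) x + 2y  ->  (y) + 2(x) = 2x + y   [differs from x + 2y: not invariant]
(C) 2x - y  ->  2(y) - (x) = -x + 2y   [differs from 2x - y: not invariant]
(D) xy  ->  (y)(x) = xy   [equals xy: invariant]

Only option (D), xy, is unchanged by the transformation.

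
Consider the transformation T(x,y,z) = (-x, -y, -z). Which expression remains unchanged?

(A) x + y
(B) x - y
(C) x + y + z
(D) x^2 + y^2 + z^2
D

Apply T(x,y,z) = (-x, -y, -z) to each option, i.e. replace (x, y, z) by the transformed coordinates.
Substitute the transformed coordinates into each option and compare with the original:
(A) x + y  ->  (-x) + (-y) = -x - y   [differs from x + y: not invariant]
(B) x - y  ->  (-x) - (-y) = -x + y   [differs from x - y: not invariant]
(C) x + y + z  ->  (-x) + (-y) + (-z) = -x - y - z   [differs from x + y + z: not invariant]
(D) x^2 + y^2 + z^2  ->  (-x)^2 + (-y)^2 + (-z)^2 = x^2 + y^2 + z^2   [equals x^2 + y^2 + z^2: invariant]

Only option (D), x^2 + y^2 + z^2, is unchanged by the transformation.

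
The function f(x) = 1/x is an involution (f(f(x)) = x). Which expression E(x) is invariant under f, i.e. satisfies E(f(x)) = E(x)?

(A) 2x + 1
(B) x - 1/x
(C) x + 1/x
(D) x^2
C

Replace x by f(x) = 1/x in each option and simplify. As a quick numerical cross-check, also compare E(3) with E(f(3)) = E(1/3).

(A) 2x + 1  ->  2(1/x) + 1 = (x + 2)/x; check: E(3) = 7 but E(1/3) = 5/3.   [not invariant]
(B) x - 1/x  ->  (1/x) - 1/(1/x) = -x + 1/x; check: E(3) = 8/3 but E(1/3) = -8/3.   [not invariant]
(C) x + 1/x  ->  (1/x) + 1/(1/x), which simplifies back to x + 1/x; check: E(3) = 10/3, E(1/3) = 10/3.   [invariant]
(D) x^2  ->  (1/x)^2 = x^(-2); check: E(3) = 9 but E(1/3) = 1/9.   [not invariant]

Only (C) is unchanged. E is symmetric under swapping x with f(x) = 1/x, which is exactly what an involution does.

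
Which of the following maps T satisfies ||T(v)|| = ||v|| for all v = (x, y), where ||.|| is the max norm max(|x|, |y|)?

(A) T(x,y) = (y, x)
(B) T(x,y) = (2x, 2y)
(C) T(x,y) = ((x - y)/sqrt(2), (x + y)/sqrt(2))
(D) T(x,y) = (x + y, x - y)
A

A transformation preserves a norm if ||T(v)|| = ||v|| for every v; a single vector where the norm changes rules an option out.

(A) T(x,y) = (y, x): preserves the norm -- it only permutes the coordinates and/or flips signs, which leaves max(|x|, |y|) unchanged.
(B) T(x,y) = (2x, 2y): v = (1, 0) has norm max(|1|, |0|) = 1, but T(v) = (2, 0) has norm 2 -- not preserved.
(C) T(x,y) = ((x - y)/sqrt(2), (x + y)/sqrt(2)): v = (1, 0) has norm max(|1|, |0|) = 1, but T(v) = (sqrt(2)/2, sqrt(2)/2) has norm sqrt(2)/2 -- not preserved.
(D) T(x,y) = (x + y, x - y): v = (1, 1) has norm max(|1|, |1|) = 1, but T(v) = (2, 0) has norm 2 -- not preserved.

Therefore the answer is (A).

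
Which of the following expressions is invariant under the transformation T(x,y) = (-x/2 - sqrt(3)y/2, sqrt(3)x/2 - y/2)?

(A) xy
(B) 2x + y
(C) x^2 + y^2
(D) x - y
C

An expression E(x,y) is invariant under T if E(T(x,y)) = E(x,y). Here T(x,y) = (-x/2 - sqrt(3)y/2, sqrt(3)x/2 - y/2).
Substitute the transformed coordinates into each option and compare with the original:
(A) xy  ->  (-x/2 - sqrt(3)y/2)(sqrt(3)x/2 - y/2) = -sqrt(3)x^2/4 - xy/2 + sqrt(3)y^2/4   [differs from xy: not invariant]
(B) 2x + y  ->  2(-x/2 - sqrt(3)y/2) + (sqrt(3)x/2 - y/2) = -x + sqrt(3)x/2 - sqrt(3)y - y/2   [differs from 2x + y: not invariant]
(C) x^2 + y^2  ->  (-x/2 - sqrt(3)y/2)^2 + (sqrt(3)x/2 - y/2)^2 = x^2 + y^2   [equals x^2 + y^2: invariant]
(D) x - y  ->  (-x/2 - sqrt(3)y/2) - (sqrt(3)x/2 - y/2) = -sqrt(3)x/2 - x/2 - sqrt(3)y/2 + y/2   [differs from x - y: not invariant]

Only option (C), x^2 + y^2, is unchanged by the transformation.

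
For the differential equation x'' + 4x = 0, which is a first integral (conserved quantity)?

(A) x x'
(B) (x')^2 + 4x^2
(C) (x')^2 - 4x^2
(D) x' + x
B

A first integral I satisfies dI/dt = 0 along every solution. Differentiate each option and use the equation of motion:
(A) d/dt[x x'] = (x')^2 + x x'' = (x')^2 - 4x^2, not identically 0
(B) d/dt[(x')^2 + 4x^2] = 2x'x'' + 8x x' = 2x'(-4x) + 8x x' = 0
(C) d/dt[(x')^2 - 4x^2] = 2x'x'' - 8x x' = -16x x', not identically 0
(D) d/dt[x' + x] = x'' + x' = -4x + x', not identically 0

Only (B) has zero time-derivative. So the energy-like quantity (x')^2 + 4x^2 is the first integral.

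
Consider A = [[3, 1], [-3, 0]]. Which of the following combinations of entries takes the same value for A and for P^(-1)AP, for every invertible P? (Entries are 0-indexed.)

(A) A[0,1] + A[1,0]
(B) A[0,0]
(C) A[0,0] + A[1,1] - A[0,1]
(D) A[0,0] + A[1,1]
D

A[0,0] + A[1,1] is the trace of A. By the cyclic property of the trace, tr(P^(-1)AP) = tr(APP^(-1)) = tr(A), so it is the same for every matrix similar to A.

The other combinations are not similarity invariants. For example, take P = [[2, 1], [1, 1]] (det P = 1), so P^(-1) = [[1, -1], [-1, 2]] and
B = P^(-1)AP = [[13, 7], [-19, -10]].
Evaluating each option on A and on B:
(A) A[0,1] + A[1,0]: -2 for A, -12 for B -> changes
(B) A[0,0]: 3 for A, 13 for B -> changes
(C) A[0,0] + A[1,1] - A[0,1]: 2 for A, -4 for B -> changes
(D) A[0,0] + A[1,1]: 3 for A, 3 for B -> unchanged

Only (D) A[0,0] + A[1,1] = 3 survives (and it does so for every P, not just this one), so it is the invariant.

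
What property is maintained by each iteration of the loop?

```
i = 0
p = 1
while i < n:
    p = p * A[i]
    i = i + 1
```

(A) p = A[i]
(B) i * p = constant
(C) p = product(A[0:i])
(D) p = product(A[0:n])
C

A loop invariant must hold before the first iteration and be re-established by every execution of the body.

(C) p = product(A[0:i]): Initially i = 0 and p = 1 = product of the empty slice A[0:0]. If p = product(A[0:i]) holds at the top of an iteration, the body sets p to product(A[0:i]) * A[i] = product(A[0:i+1]) and then i to i+1, so the property is restored. At exit i = n, giving p = product(A[0:n]).

The other options fail:
(A) p = A[i]: after the first iteration p = A[0] but i = 1; in general p is a product of several elements, not a single one.
(B) i * p = constant: initially i * p = 0, but after one iteration it is 1 * A[0], which is nonzero in general.
(D) p = product(A[0:n]): false before the loop (p = 1, not the full product) -- it only becomes true at exit.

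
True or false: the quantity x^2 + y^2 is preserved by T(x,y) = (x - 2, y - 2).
False

Substitute T(x,y) = (x - 2, y - 2) into the expression and compare with the original.

Original: x^2 + y^2
After applying T: (x - 2)^2 + (y - 2)^2 = x^2 - 4x + y^2 - 4y + 8

This differs from the original x^2 + y^2 (difference: -4x - 4y + 8), so the expression is NOT invariant.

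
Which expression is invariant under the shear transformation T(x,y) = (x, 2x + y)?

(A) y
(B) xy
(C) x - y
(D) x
D

Under the shear T(x,y) = (x, 2x + y):
Substitute the transformed coordinates into each option and compare with the original:
(A) y  ->  (2x + y) = 2x + y   [differs from y: not invariant]
(B) xy  ->  (x)(2x + y) = 2x^2 + xy   [differs from xy: not invariant]
(C) x - y  ->  (x) - (2x + y) = -x - y   [differs from x - y: not invariant]
(D) x  ->  (x) = x   [equals x: invariant]

Only option (D), x, is unchanged by the transformation.
A vertical shear moves points parallel to the y-axis, so the x-coordinate (and any function of x alone) is unchanged.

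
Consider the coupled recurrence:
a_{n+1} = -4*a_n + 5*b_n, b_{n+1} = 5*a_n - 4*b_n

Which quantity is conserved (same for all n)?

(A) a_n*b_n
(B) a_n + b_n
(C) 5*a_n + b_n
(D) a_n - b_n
B

Replace a_n by a_{n+1} = -4*a_n + 5*b_n and b_n by b_{n+1} = 5*a_n - 4*b_n in each option and simplify:
(A) a_n*b_n  ->  (-4*a_n + 5*b_n)*(5*a_n - 4*b_n) = -20*a_n^2 + 41*a_n*b_n - 20*b_n^2   [not conserved]
(B) a_n + b_n  ->  (-4*a_n + 5*b_n) + (5*a_n - 4*b_n) = a_n + b_n   [conserved]
(C) 5*a_n + b_n  ->  5*(-4*a_n + 5*b_n) + (5*a_n - 4*b_n) = -15*a_n + 21*b_n   [not conserved]
(D) a_n - b_n  ->  (-4*a_n + 5*b_n) - (5*a_n - 4*b_n) = -9*a_n + 9*b_n   [not conserved]

Only (B) a_n + b_n returns to itself after one step, so it is the conserved quantity.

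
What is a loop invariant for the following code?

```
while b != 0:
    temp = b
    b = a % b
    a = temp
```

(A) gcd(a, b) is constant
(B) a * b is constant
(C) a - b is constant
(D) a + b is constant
A

A loop invariant must hold before the first iteration and be re-established by every execution of the body.

(A) gcd(a, b) is constant: One iteration replaces (a, b) by (b, a mod b). Since a mod b = a - q*b for an integer q, any common divisor of a and b divides b and a mod b, and conversely; hence gcd(b, a mod b) = gcd(a, b). For instance (26, 12) -> (12, 2) keeps gcd = 2. At exit b = 0 and a = gcd of the original inputs.

The other options fail:
(B) a * b is constant: e.g. (a, b) = (26, 12) -> (12, 2): the product goes from 312 to 24.
(C) a - b is constant: e.g. (a, b) = (26, 12) -> (12, 2): the difference goes from 14 to 10.
(D) a + b is constant: e.g. (a, b) = (26, 12) -> (12, 2): the sum goes from 38 to 14.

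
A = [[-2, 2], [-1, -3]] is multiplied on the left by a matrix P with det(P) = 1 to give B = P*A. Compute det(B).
8

By the multiplicative property of determinants, det(B) = det(P*A) = det(P) * det(A) = det(A),
so the determinant is invariant under multiplication by any determinant-1 matrix; we just need det(A).

det(A) = (-2)(-3) - (2)(-1) = 6 - (-2) = 8

Therefore det(B) = 1 * 8 = 8.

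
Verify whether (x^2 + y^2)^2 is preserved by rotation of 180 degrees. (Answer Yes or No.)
Yes

Applying rotation by 180 degrees: x' = x*cos(180 degrees) - y*sin(180 degrees) = -x, y' = x*sin(180 degrees) + y*cos(180 degrees) = -y

Substituting into (x^2 + y^2)^2:
((-x)^2 + (-y)^2)^2
= x^4 + 2x^2y^2 + y^4 = (x^2 + y^2)^2

This equals the original expression (x^2 + y^2)^2, so it IS invariant.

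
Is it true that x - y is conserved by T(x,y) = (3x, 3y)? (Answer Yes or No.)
No

Substitute T(x,y) = (3x, 3y) into the expression and compare with the original.

Original: x - y
After applying T: (3x) - (3y) = 3x - 3y

This differs from the original x - y (difference: 2x - 2y), so the expression is NOT invariant.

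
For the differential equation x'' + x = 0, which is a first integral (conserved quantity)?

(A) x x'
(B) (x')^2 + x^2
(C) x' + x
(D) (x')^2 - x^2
B

A first integral I satisfies dI/dt = 0 along every solution. Differentiate each option and use the equation of motion:
(A) d/dt[x x'] = (x')^2 + x x'' = (x')^2 - x^2, not identically 0
(B) d/dt[(x')^2 + x^2] = 2x'x'' + 2x x' = 2x'(-x) + 2x x' = 0
(C) d/dt[x' + x] = x'' + x' = -x + x', not identically 0
(D) d/dt[(x')^2 - x^2] = 2x'x'' - 2x x' = -4x x', not identically 0

Only (B) has zero time-derivative. So the energy-like quantity (x')^2 + x^2 is the first integral.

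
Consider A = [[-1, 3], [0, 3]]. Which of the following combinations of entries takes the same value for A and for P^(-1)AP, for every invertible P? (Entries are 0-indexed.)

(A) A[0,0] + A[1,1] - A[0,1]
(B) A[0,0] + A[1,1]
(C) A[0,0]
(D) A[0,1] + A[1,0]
B

A[0,0] + A[1,1] is the trace of A. By the cyclic property of the trace, tr(P^(-1)AP) = tr(APP^(-1)) = tr(A), so it is the same for every matrix similar to A.

The other combinations are not similarity invariants. For example, take P = [[1, 1], [1, 2]] (det P = 1), so P^(-1) = [[2, -1], [-1, 1]] and
B = P^(-1)AP = [[1, 4], [1, 1]].
Evaluating each option on A and on B:
(A) A[0,0] + A[1,1] - A[0,1]: -1 for A, -2 for B -> changes
(B) A[0,0] + A[1,1]: 2 for A, 2 for B -> unchanged
(C) A[0,0]: -1 for A, 1 for B -> changes
(D) A[0,1] + A[1,0]: 3 for A, 5 for B -> changes

Only (B) A[0,0] + A[1,1] = 2 survives (and it does so for every P, not just this one), so it is the invariant.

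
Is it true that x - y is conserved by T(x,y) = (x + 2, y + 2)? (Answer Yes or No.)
Yes

Substitute T(x,y) = (x + 2, y + 2) into the expression and compare with the original.

Original: x - y
After applying T: (x + 2) - (y + 2) = x - y

This is identical to the original x - y, so the expression is invariant.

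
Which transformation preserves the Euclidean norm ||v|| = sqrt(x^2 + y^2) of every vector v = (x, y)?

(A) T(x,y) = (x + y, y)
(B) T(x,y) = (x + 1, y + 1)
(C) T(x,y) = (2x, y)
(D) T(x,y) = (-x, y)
D

A transformation preserves a norm if ||T(v)|| = ||v|| for every v; a single vector where the norm changes rules an option out.

(A) T(x,y) = (x + y, y): v = (0, 1) has norm sqrt((0)^2 + (1)^2) = 1, but T(v) = (1, 1) has norm sqrt(2) -- not preserved.
(B) T(x,y) = (x + 1, y + 1): v = (1, 0) has norm sqrt((1)^2 + (0)^2) = 1, but T(v) = (2, 1) has norm sqrt(5) -- not preserved.
(C) T(x,y) = (2x, y): v = (1, 0) has norm sqrt((1)^2 + (0)^2) = 1, but T(v) = (2, 0) has norm 2 -- not preserved.
(D) T(x,y) = (-x, y): preserves the norm -- it is an orthogonal map (a rotation/reflection), and (-x)^2 + (y)^2 simplifies to x^2 + y^2.

Therefore the answer is (D).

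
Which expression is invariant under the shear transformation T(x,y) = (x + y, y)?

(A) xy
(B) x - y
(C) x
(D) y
D

Under the shear T(x,y) = (x + y, y):
Substitute the transformed coordinates into each option and compare with the original:
(A) xy  ->  (x + y)(y) = xy + y^2   [differs from xy: not invariant]
(B) x - y  ->  (x + y) - (y) = x   [differs from x - y: not invariant]
(C) x  ->  (x + y) = x + y   [differs from x: not invariant]
(D) y  ->  (y) = y   [equals y: invariant]

Only option (D), y, is unchanged by the transformation.
A horizontal shear moves points parallel to the x-axis, so the y-coordinate (and any function of y alone) is unchanged.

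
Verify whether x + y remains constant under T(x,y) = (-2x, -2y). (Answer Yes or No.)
No

Substitute T(x,y) = (-2x, -2y) into the expression and compare with the original.

Original: x + y
After applying T: (-2x) + (-2y) = -2x - 2y

This differs from the original x + y (difference: -3x - 3y), so the expression is NOT invariant.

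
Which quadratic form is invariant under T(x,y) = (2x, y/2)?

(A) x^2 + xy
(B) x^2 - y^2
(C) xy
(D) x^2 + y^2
C

T multiplies x by 2 and divides y by 2.
Substitute the transformed coordinates into each option and compare with the original:
(A) x^2 + xy  ->  (2x)^2 + (2x)(y/2) = 4x^2 + xy   [differs from x^2 + xy: not invariant]
(B) x^2 - y^2  ->  (2x)^2 - (y/2)^2 = 4x^2 - y^2/4   [differs from x^2 - y^2: not invariant]
(C) xy  ->  (2x)(y/2) = xy   [equals xy: invariant]
(D) x^2 + y^2  ->  (2x)^2 + (y/2)^2 = 4x^2 + y^2/4   [differs from x^2 + y^2: not invariant]

Only option (C), xy, is unchanged by the transformation.
The factors 2 and 1/2 cancel only in the pure product xy.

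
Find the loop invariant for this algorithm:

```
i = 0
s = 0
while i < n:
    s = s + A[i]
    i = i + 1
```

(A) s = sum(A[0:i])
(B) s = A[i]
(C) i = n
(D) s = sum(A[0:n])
A

A loop invariant must hold before the first iteration and be re-established by every execution of the body.

(A) s = sum(A[0:i]): Initially i = 0 and s = 0 = sum of the empty slice A[0:0]. If s = sum(A[0:i]) holds at the top of an iteration, the body sets s to sum(A[0:i]) + A[i] = sum(A[0:i+1]) and then i to i+1, so s = sum(A[0:i]) holds again. At exit i = n, giving s = sum(A[0:n]).

The other options fail:
(B) s = A[i]: after the first iteration s = A[0] but i = 1, so s = A[i] compares s with the wrong element (and fails in general).
(C) i = n: false initially (i = 0); it is the exit condition, not an invariant.
(D) s = sum(A[0:n]): false before the loop (s = 0, not the full sum) -- it only becomes true at exit.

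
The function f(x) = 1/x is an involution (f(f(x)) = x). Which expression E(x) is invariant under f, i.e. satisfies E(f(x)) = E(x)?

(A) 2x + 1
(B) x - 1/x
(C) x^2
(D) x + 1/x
D

Replace x by f(x) = 1/x in each option and simplify. As a quick numerical cross-check, also compare E(4) with E(f(4)) = E(1/4).

(A) 2x + 1  ->  2(1/x) + 1 = (x + 2)/x; check: E(4) = 9 but E(1/4) = 3/2.   [not invariant]
(B) x - 1/x  ->  (1/x) - 1/(1/x) = -x + 1/x; check: E(4) = 15/4 but E(1/4) = -15/4.   [not invariant]
(C) x^2  ->  (1/x)^2 = x^(-2); check: E(4) = 16 but E(1/4) = 1/16.   [not invariant]
(D) x + 1/x  ->  (1/x) + 1/(1/x), which simplifies back to x + 1/x; check: E(4) = 17/4, E(1/4) = 17/4.   [invariant]

Only (D) is unchanged. E is symmetric under swapping x with f(x) = 1/x, which is exactly what an involution does.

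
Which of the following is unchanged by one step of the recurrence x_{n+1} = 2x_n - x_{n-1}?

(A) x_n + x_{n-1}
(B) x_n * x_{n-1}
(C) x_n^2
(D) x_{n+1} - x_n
D

For the recurrence x_{n+1} = 2x_n - x_{n-1}:

If x_{n+1} = 2x_n - x_{n-1}, then:
x_{n+1} - x_n = x_n - x_{n-1}
The first difference is constant throughout the sequence.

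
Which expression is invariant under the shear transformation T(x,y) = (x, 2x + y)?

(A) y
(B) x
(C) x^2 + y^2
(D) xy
B

Under the shear T(x,y) = (x, 2x + y):
Substitute the transformed coordinates into each option and compare with the original:
(A) y  ->  (2x + y) = 2x + y   [differs from y: not invariant]
(B) x  ->  (x) = x   [equals x: invariant]
(C) x^2 + y^2  ->  (x)^2 + (2x + y)^2 = 5x^2 + 4xy + y^2   [differs from x^2 + y^2: not invariant]
(D) xy  ->  (x)(2x + y) = 2x^2 + xy   [differs from xy: not invariant]

Only option (B), x, is unchanged by the transformation.
A vertical shear moves points parallel to the y-axis, so the x-coordinate (and any function of x alone) is unchanged.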